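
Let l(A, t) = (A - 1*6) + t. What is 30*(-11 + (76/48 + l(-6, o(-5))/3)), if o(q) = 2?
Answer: -765/2 ≈ -382.50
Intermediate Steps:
l(A, t) = -6 + A + t (l(A, t) = (A - 6) + t = (-6 + A) + t = -6 + A + t)
30*(-11 + (76/48 + l(-6, o(-5))/3)) = 30*(-11 + (76/48 + (-6 - 6 + 2)/3)) = 30*(-11 + (76*(1/48) - 10*⅓)) = 30*(-11 + (19/12 - 10/3)) = 30*(-11 - 7/4) = 30*(-51/4) = -765/2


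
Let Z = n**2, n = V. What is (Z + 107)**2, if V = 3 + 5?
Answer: 29241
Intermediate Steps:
V = 8
n = 8
Z = 64 (Z = 8**2 = 64)
(Z + 107)**2 = (64 + 107)**2 = 171**2 = 29241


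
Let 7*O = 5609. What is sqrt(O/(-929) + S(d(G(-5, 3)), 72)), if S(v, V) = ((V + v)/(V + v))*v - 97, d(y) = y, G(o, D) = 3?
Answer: I*sqrt(4011642173)/6503 ≈ 9.7397*I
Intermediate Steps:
O = 5609/7 (O = (1/7)*5609 = 5609/7 ≈ 801.29)
S(v, V) = -97 + v (S(v, V) = 1*v - 97 = v - 97 = -97 + v)
sqrt(O/(-929) + S(d(G(-5, 3)), 72)) = sqrt((5609/7)/(-929) + (-97 + 3)) = sqrt((5609/7)*(-1/929) - 94) = sqrt(-5609/6503 - 94) = sqrt(-616891/6503) = I*sqrt(4011642173)/6503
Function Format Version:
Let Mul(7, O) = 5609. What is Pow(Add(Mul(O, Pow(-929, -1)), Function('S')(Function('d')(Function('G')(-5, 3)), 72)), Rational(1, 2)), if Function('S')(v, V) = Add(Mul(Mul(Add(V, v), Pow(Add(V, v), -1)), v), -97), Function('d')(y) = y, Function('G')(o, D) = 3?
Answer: Mul(Rational(1, 6503), I, Pow(4011642173, Rational(1, 2))) ≈ Mul(9.7397, I)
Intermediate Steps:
O = Rational(5609, 7) (O = Mul(Rational(1, 7), 5609) = Rational(5609, 7) ≈ 801.29)
Function('S')(v, V) = Add(-97, v) (Function('S')(v, V) = Add(Mul(1, v), -97) = Add(v, -97) = Add(-97, v))
Pow(Add(Mul(O, Pow(-929, -1)), Function('S')(Function('d')(Function('G')(-5, 3)), 72)), Rational(1, 2)) = Pow(Add(Mul(Rational(5609, 7), Pow(-929, -1)), Add(-97, 3)), Rational(1, 2)) = Pow(Add(Mul(Rational(5609, 7), Rational(-1, 929)), -94), Rational(1, 2)) = Pow(Add(Rational(-5609, 6503), -94), Rational(1, 2)) = Pow(Rational(-616891, 6503), Rational(1, 2)) = Mul(Rational(1, 6503), I, Pow(4011642173, Rational(1, 2)))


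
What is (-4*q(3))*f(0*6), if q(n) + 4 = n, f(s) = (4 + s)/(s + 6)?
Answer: 8/3 ≈ 2.6667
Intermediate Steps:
f(s) = (4 + s)/(6 + s)
q(n) = -4 + n
(-4*q(3))*f(0*6) = (-4*(-4 + 3))*((4 + 0*6)/(6 + 0*6)) = (-4*(-1))*((4 + 0)/(6 + 0)) = 4*(4/6) = 4*((⅙)*4) = 4*(⅔) = 8/3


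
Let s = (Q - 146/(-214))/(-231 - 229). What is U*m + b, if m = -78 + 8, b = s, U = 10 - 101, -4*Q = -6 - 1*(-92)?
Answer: 125413451/19688 ≈ 6370.0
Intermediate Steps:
Q = -43/2 (Q = -(-6 - 1*(-92))/4 = -(-6 + 92)/4 = -1/4*86 = -43/2 ≈ -21.500)
U = -91
s = 891/19688 (s = (-43/2 - 146/(-214))/(-231 - 229) = (-43/2 - 146*(-1/214))/(-460) = (-43/2 + 73/107)*(-1/460) = -4455/214*(-1/460) = 891/19688 ≈ 0.045256)
b = 891/19688 ≈ 0.045256
m = -70
U*m + b = -91*(-70) + 891/19688 = 6370 + 891/19688 = 125413451/19688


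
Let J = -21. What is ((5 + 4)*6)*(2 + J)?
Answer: -1026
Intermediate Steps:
((5 + 4)*6)*(2 + J) = ((5 + 4)*6)*(2 - 21) = (9*6)*(-19) = 54*(-19) = -1026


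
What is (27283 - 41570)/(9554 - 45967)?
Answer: 1099/2801 ≈ 0.39236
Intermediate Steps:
(27283 - 41570)/(9554 - 45967) = -14287/(-36413) = -14287*(-1/36413) = 1099/2801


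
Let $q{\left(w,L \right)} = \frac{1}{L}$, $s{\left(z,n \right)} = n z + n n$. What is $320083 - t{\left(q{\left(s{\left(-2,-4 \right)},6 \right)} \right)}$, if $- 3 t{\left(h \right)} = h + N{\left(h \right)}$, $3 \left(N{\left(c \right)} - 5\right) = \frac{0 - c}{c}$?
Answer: $\frac{5761523}{18} \approx 3.2008 \cdot 10^{5}$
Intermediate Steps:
$s{\left(z,n \right)} = n^{2} + n z$ ($s{\left(z,n \right)} = n z + n^{2} = n^{2} + n z$)
$N{\left(c \right)} = \frac{14}{3}$ ($N{\left(c \right)} = 5 + \frac{\left(0 - c\right) \frac{1}{c}}{3} = 5 + \frac{- c \frac{1}{c}}{3} = 5 + \frac{1}{3} \left(-1\right) = 5 - \frac{1}{3} = \frac{14}{3}$)
$t{\left(h \right)} = - \frac{14}{9} - \frac{h}{3}$ ($t{\left(h \right)} = - \frac{h + \frac{14}{3}}{3} = - \frac{\frac{14}{3} + h}{3} = - \frac{14}{9} - \frac{h}{3}$)
$320083 - t{\left(q{\left(s{\left(-2,-4 \right)},6 \right)} \right)} = 320083 - \left(- \frac{14}{9} - \frac{1}{3 \cdot 6}\right) = 320083 - \left(- \frac{14}{9} - \frac{1}{18}\right) = 320083 - - \frac{29}{18} = 320083 + \frac{29}{18} = \frac{5761523}{18}$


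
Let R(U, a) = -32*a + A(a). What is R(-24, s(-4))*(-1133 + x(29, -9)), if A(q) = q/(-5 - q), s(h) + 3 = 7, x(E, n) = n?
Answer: 1320152/9 ≈ 1.4668e+5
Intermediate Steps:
s(h) = 4 (s(h) = -3 + 7 = 4)
R(U, a) = -32*a - a/(5 + a)
R(-24, s(-4))*(-1133 + x(29, -9)) = (4*(-161 - 32*4)/(5 + 4))*(-1133 - 9) = (4*(-161 - 128)/9)*(-1142) = (4*(⅑)*(-289))*(-1142) = -1156/9*(-1142) = 1320152/9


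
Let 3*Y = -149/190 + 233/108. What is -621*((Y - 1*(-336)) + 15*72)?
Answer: -1002767087/1140 ≈ -8.7962e+5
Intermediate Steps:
Y = 14089/30780 (Y = (-149/190 + 233/108)/3 = (1/3)*(14089/10260) = 14089/30780 ≈ 0.45773)
-621*((Y - 1*(-336)) + 15*72) = -621*((14089/30780 - 1*(-336)) + 15*72) = -621*((14089/30780 + 336) + 1080) = -621*(10356169/30780 + 1080) = -621*43598569/30780 = -1002767087/1140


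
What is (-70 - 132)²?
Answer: 40804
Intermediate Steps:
(-70 - 132)² = (-202)² = 40804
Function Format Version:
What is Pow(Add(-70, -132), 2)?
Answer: 40804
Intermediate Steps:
Pow(Add(-70, -132), 2) = Pow(-202, 2) = 40804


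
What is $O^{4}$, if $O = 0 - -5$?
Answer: $625$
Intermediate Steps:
$O = 5$ ($O = 0 + 5 = 5$)
$O^{4} = 5^{4} = 625$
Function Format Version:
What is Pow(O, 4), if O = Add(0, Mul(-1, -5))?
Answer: 625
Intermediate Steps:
O = 5 (O = Add(0, 5) = 5)
Pow(O, 4) = Pow(5, 4) = 625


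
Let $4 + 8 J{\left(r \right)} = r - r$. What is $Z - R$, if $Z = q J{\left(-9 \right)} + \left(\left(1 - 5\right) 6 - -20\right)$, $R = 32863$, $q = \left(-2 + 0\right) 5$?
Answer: $-32862$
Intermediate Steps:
$J{\left(r \right)} = - \frac{1}{2}$ ($J{\left(r \right)} = - \frac{1}{2} + \frac{r - r}{8} = - \frac{1}{2} + \frac{1}{8} \cdot 0 = - \frac{1}{2} + 0 = - \frac{1}{2}$)
$q = -10$ ($q = \left(-2\right) 5 = -10$)
$Z = 1$ ($Z = \left(-10\right) \left(- \frac{1}{2}\right) + \left(\left(1 - 5\right) 6 - -20\right) = 5 + \left(\left(-4\right) 6 + 20\right) = 5 + \left(-24 + 20\right) = 5 - 4 = 1$)
$Z - R = 1 - 32863 = -32862$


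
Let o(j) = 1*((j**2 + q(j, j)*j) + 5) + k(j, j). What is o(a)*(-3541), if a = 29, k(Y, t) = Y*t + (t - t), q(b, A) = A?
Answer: -8951648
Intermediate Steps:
k(Y, t) = Y*t (k(Y, t) = Y*t + 0 = Y*t)
o(j) = 5 + 3*j**2 (o(j) = 1*((j**2 + j*j) + 5) + j*j = 1*((j**2 + j**2) + 5) + j**2 = 1*(2*j**2 + 5) + j**2 = 1*(5 + 2*j**2) + j**2 = (5 + 2*j**2) + j**2 = 5 + 3*j**2)
o(a)*(-3541) = (5 + 3*29**2)*(-3541) = (5 + 3*841)*(-3541) = (5 + 2523)*(-3541) = 2528*(-3541) = -8951648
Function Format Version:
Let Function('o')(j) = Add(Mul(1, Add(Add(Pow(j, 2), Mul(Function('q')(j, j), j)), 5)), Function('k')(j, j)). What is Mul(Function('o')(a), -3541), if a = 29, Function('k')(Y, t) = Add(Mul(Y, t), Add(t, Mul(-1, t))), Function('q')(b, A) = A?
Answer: -8951648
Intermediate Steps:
Function('k')(Y, t) = Mul(Y, t) (Function('k')(Y, t) = Add(Mul(Y, t), 0) = Mul(Y, t))
Function('o')(j) = Add(5, Mul(3, Pow(j, 2))) (Function('o')(j) = Add(Mul(1, Add(Add(Pow(j, 2), Mul(j, j)), 5)), Mul(j, j)) = Add(Mul(1, Add(Add(Pow(j, 2), Pow(j, 2)), 5)), Pow(j, 2)) = Add(Mul(1, Add(Mul(2, Pow(j, 2)), 5)), Pow(j, 2)) = Add(Mul(1, Add(5, Mul(2, Pow(j, 2)))), Pow(j, 2)) = Add(Add(5, Mul(2, Pow(j, 2))), Pow(j, 2)) = Add(5, Mul(3, Pow(j, 2))))
Mul(Function('o')(a), -3541) = Mul(Add(5, Mul(3, Pow(29, 2))), -3541) = Mul(Add(5, Mul(3, 841)), -3541) = Mul(Add(5, 2523), -3541) = Mul(2528, -3541) = -8951648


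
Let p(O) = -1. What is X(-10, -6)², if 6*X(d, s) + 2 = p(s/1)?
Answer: ¼ ≈ 0.25000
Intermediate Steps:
X(d, s) = -½ (X(d, s) = -⅓ + (⅙)*(-1) = -⅓ - ⅙ = -½)
X(-10, -6)² = (-½)² = ¼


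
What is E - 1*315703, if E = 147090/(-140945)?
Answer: -8899381285/28189 ≈ -3.1570e+5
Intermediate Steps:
E = -29418/28189 (E = 147090*(-1/140945) = -29418/28189 ≈ -1.0436)
E - 1*315703 = -29418/28189 - 1*315703 = -29418/28189 - 315703 = -8899381285/28189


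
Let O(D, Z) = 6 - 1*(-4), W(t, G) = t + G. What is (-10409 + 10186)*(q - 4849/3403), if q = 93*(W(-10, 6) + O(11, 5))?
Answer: -422367575/3403 ≈ -1.2412e+5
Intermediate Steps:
W(t, G) = G + t
O(D, Z) = 10 (O(D, Z) = 6 + 4 = 10)
q = 558 (q = 93*((6 - 10) + 10) = 93*(-4 + 10) = 93*6 = 558)
(-10409 + 10186)*(q - 4849/3403) = (-10409 + 10186)*(558 - 4849/3403) = -223*(558 - 4849*1/3403) = -223*(558 - 4849/3403) = -223*1894025/3403 = -422367575/3403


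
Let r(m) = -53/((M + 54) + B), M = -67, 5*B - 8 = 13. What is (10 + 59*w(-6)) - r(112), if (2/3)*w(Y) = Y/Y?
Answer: 4069/44 ≈ 92.477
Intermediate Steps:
B = 21/5 (B = 8/5 + (⅕)*13 = 8/5 + 13/5 = 21/5 ≈ 4.2000)
w(Y) = 3/2 (w(Y) = 3*(Y/Y)/2 = (3/2)*1 = 3/2)
r(m) = 265/44 (r(m) = -53/((-67 + 54) + 21/5) = -53/(-13 + 21/5) = -53/(-44/5) = -53*(-5/44) = 265/44)
(10 + 59*w(-6)) - r(112) = (10 + 59*(3/2)) - 1*265/44 = (10 + 177/2) - 265/44 = 197/2 - 265/44 = 4069/44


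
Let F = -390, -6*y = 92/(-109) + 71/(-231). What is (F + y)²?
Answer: 3468016670837161/22823353476 ≈ 1.5195e+5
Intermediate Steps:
y = 28991/151074 (y = -(92/(-109) + 71/(-231))/6 = -(92*(-1/109) + 71*(-1/231))/6 = -(-92/109 - 71/231)/6 = -⅙*(-28991/25179) = 28991/151074 ≈ 0.19190)
(F + y)² = (-390 + 28991/151074)² = (-58889869/151074)² = 3468016670837161/22823353476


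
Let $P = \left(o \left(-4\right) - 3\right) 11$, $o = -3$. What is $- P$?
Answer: $-99$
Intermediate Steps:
$P = 99$ ($P = \left(\left(-3\right) \left(-4\right) - 3\right) 11 = \left(12 - 3\right) 11 = 9 \cdot 11 = 99$)
$- P = \left(-1\right) 99 = -99$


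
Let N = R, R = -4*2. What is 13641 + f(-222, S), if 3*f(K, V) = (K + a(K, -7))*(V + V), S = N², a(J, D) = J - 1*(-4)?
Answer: -15397/3 ≈ -5132.3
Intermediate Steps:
R = -8
N = -8
a(J, D) = 4 + J (a(J, D) = J + 4 = 4 + J)
S = 64 (S = (-8)² = 64)
f(K, V) = 2*V*(4 + 2*K)/3 (f(K, V) = ((K + (4 + K))*(V + V))/3 = ((4 + 2*K)*(2*V))/3 = (2*V*(4 + 2*K))/3 = 2*V*(4 + 2*K)/3)
13641 + f(-222, S) = 13641 + (4/3)*64*(2 - 222) = 13641 + (4/3)*64*(-220) = 13641 - 56320/3 = -15397/3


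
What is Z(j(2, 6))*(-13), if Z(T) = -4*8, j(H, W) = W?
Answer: 416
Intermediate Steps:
Z(T) = -32
Z(j(2, 6))*(-13) = -32*(-13) = 416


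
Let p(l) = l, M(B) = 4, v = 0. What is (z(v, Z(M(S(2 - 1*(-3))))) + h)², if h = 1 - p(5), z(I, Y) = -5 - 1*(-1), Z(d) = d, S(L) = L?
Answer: 64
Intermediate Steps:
z(I, Y) = -4 (z(I, Y) = -5 + 1 = -4)
h = -4 (h = 1 - 1*5 = 1 - 5 = -4)
(z(v, Z(M(S(2 - 1*(-3))))) + h)² = (-4 - 4)² = (-8)² = 64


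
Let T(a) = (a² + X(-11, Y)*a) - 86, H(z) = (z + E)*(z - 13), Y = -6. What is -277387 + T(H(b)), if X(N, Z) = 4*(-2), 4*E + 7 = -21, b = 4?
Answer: -276960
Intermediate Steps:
E = -7 (E = -7/4 + (¼)*(-21) = -7/4 - 21/4 = -7)
X(N, Z) = -8
H(z) = (-13 + z)*(-7 + z) (H(z) = (z - 7)*(z - 13) = (-7 + z)*(-13 + z) = (-13 + z)*(-7 + z))
T(a) = -86 + a² - 8*a (T(a) = (a² - 8*a) - 86 = -86 + a² - 8*a)
-277387 + T(H(b)) = -277387 + (-86 + (91 + 4² - 20*4)² - 8*(91 + 4² - 20*4)) = -277387 + (-86 + (91 + 16 - 80)² - 8*(91 + 16 - 80)) = -277387 + (-86 + 27² - 8*27) = -277387 + (-86 + 729 - 216) = -277387 + 427 = -276960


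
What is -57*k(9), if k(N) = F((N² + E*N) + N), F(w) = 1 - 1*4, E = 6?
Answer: 171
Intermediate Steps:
F(w) = -3 (F(w) = 1 - 4 = -3)
k(N) = -3
-57*k(9) = -57*(-3) = 171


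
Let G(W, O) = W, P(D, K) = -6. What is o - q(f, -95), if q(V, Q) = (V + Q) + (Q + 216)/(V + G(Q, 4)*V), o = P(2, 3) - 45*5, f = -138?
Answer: 25823/12972 ≈ 1.9907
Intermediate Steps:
o = -231 (o = -6 - 45*5 = -6 - 225 = -231)
q(V, Q) = Q + V + (216 + Q)/(V + Q*V) (q(V, Q) = (V + Q) + (Q + 216)/(V + Q*V) = (Q + V) + (216 + Q)/(V + Q*V) = Q + V + (216 + Q)/(V + Q*V))
o - q(f, -95) = -231 - (216 - 95 + (-138)² - 95*(-138) - 95*(-138)² - 138*(-95)²)/((-138)*(1 - 95)) = -231 - (-1)*(216 - 95 + 19044 + 13110 - 95*19044 - 138*9025)/(138*(-94)) = -231 - (-1)*(-1)*(216 - 95 + 19044 + 13110 - 1809180 - 1245450)/(138*94) = -231 - (-1)*(-1)*(-3022355)/(138*94) = -231 - 1*(-3022355/12972) = -231 + 3022355/12972 = 25823/12972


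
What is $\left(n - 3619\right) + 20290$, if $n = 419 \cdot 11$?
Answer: $21280$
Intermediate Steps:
$n = 4609$
$\left(n - 3619\right) + 20290 = \left(4609 - 3619\right) + 20290 = 990 + 20290 = 21280$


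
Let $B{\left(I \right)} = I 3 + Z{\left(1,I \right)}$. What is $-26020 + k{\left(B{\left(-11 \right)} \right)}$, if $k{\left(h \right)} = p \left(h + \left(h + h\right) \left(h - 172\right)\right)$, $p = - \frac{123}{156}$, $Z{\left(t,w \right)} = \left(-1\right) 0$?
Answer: $- \frac{1906417}{52} \approx -36662.0$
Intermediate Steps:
$Z{\left(t,w \right)} = 0$
$p = - \frac{41}{52}$ ($p = \left(-123\right) \frac{1}{156} = - \frac{41}{52} \approx -0.78846$)
$B{\left(I \right)} = 3 I$ ($B{\left(I \right)} = I 3 + 0 = 3 I + 0 = 3 I$)
$k{\left(h \right)} = - \frac{41 h}{52} - \frac{41 h \left(-172 + h\right)}{26}$ ($k{\left(h \right)} = - \frac{41 \left(h + \left(h + h\right) \left(h - 172\right)\right)}{52} = - \frac{41 \left(h + 2 h \left(-172 + h\right)\right)}{52} = - \frac{41 h}{52} - \frac{41 h \left(-172 + h\right)}{26}$)
$-26020 + k{\left(B{\left(-11 \right)} \right)} = -26020 + \frac{41 \cdot 3 \left(-11\right) \left(343 - 2 \cdot 3 \left(-11\right)\right)}{52} = -26020 + \frac{41}{52} \left(-33\right) \left(343 - -66\right) = -26020 + \frac{41}{52} \left(-33\right) \left(343 + 66\right) = -26020 + \frac{41}{52} \left(-33\right) 409 = -26020 - \frac{553377}{52} = - \frac{1906417}{52}$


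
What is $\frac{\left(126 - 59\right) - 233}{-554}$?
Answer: $\frac{83}{277} \approx 0.29964$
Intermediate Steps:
$\frac{\left(126 - 59\right) - 233}{-554} = \left(67 - 233\right) \left(- \frac{1}{554}\right) = \left(-166\right) \left(- \frac{1}{554}\right) = \frac{83}{277}$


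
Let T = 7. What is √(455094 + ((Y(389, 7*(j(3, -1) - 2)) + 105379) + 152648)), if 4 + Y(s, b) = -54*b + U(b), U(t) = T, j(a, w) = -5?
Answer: 3*√79530 ≈ 846.03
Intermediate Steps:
U(t) = 7
Y(s, b) = 3 - 54*b (Y(s, b) = -4 + (-54*b + 7) = -4 + (7 - 54*b) = 3 - 54*b)
√(455094 + ((Y(389, 7*(j(3, -1) - 2)) + 105379) + 152648)) = √(455094 + (((3 - 378*(-5 - 2)) + 105379) + 152648)) = √(455094 + (((3 - 378*(-7)) + 105379) + 152648)) = √(455094 + (((3 - 54*(-49)) + 105379) + 152648)) = √(455094 + (((3 + 2646) + 105379) + 152648)) = √(455094 + ((2649 + 105379) + 152648)) = √(455094 + (108028 + 152648)) = √(455094 + 260676) = √715770 = 3*√79530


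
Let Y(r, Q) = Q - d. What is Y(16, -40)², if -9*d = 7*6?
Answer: 11236/9 ≈ 1248.4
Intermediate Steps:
d = -14/3 (d = -7*6/9 = -⅑*42 = -14/3 ≈ -4.6667)
Y(r, Q) = 14/3 + Q (Y(r, Q) = Q - 1*(-14/3) = Q + 14/3 = 14/3 + Q)
Y(16, -40)² = (14/3 - 40)² = (-106/3)² = 11236/9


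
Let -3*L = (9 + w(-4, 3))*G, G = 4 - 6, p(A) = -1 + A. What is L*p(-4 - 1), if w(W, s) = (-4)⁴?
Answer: -1060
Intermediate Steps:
w(W, s) = 256
G = -2
L = 530/3 (L = -(9 + 256)*(-2)/3 = -265*(-2)/3 = -⅓*(-530) = 530/3 ≈ 176.67)
L*p(-4 - 1) = 530*(-1 + (-4 - 1))/3 = 530*(-1 - 5)/3 = (530/3)*(-6) = -1060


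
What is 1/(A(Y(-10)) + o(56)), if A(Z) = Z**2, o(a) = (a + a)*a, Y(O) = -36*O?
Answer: 1/135872 ≈ 7.3599e-6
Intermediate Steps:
o(a) = 2*a**2 (o(a) = (2*a)*a = 2*a**2)
1/(A(Y(-10)) + o(56)) = 1/((-36*(-10))**2 + 2*56**2) = 1/(360**2 + 2*3136) = 1/(129600 + 6272) = 1/135872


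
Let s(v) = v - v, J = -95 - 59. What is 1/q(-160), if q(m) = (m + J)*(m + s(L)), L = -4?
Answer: 1/50240 ≈ 1.9904e-5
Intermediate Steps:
J = -154
s(v) = 0
q(m) = m*(-154 + m) (q(m) = (m - 154)*(m + 0) = (-154 + m)*m = m*(-154 + m))
1/q(-160) = 1/(-160*(-154 - 160)) = 1/(-160*(-314)) = 1/50240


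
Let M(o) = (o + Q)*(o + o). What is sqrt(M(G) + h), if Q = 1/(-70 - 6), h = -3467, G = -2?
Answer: 2*I*sqrt(312170)/19 ≈ 58.813*I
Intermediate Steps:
Q = -1/76 (Q = 1/(-76) = -1/76 ≈ -0.013158)
M(o) = 2*o*(-1/76 + o) (M(o) = (o - 1/76)*(o + o) = (-1/76 + o)*(2*o) = 2*o*(-1/76 + o))
sqrt(M(G) + h) = sqrt((1/38)*(-2)*(-1 + 76*(-2)) - 3467) = sqrt((1/38)*(-2)*(-1 - 152) - 3467) = sqrt((1/38)*(-2)*(-153) - 3467) = sqrt(153/19 - 3467) = sqrt(-65720/19) = 2*I*sqrt(312170)/19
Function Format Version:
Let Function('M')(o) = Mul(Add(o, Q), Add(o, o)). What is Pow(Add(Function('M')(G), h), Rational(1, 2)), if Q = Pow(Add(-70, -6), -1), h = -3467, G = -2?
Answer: Mul(Rational(2, 19), I, Pow(312170, Rational(1, 2))) ≈ Mul(58.813, I)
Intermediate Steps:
Q = Rational(-1, 76) (Q = Pow(-76, -1) = Rational(-1, 76) ≈ -0.013158)
Function('M')(o) = Mul(2, o, Add(Rational(-1, 76), o)) (Function('M')(o) = Mul(Add(o, Rational(-1, 76)), Add(o, o)) = Mul(Add(Rational(-1, 76), o), Mul(2, o)) = Mul(2, o, Add(Rational(-1, 76), o)))
Pow(Add(Function('M')(G), h), Rational(1, 2)) = Pow(Add(Mul(Rational(1, 38), -2, Add(-1, Mul(76, -2))), -3467), Rational(1, 2)) = Pow(Add(Mul(Rational(1, 38), -2, Add(-1, -152)), -3467), Rational(1, 2)) = Pow(Add(Mul(Rational(1, 38), -2, -153), -3467), Rational(1, 2)) = Pow(Add(Rational(153, 19), -3467), Rational(1, 2)) = Pow(Rational(-65720, 19), Rational(1, 2)) = Mul(Rational(2, 19), I, Pow(312170, Rational(1, 2)))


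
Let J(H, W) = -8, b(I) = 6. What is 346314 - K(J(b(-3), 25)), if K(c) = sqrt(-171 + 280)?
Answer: 346314 - sqrt(109) ≈ 3.4630e+5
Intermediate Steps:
K(c) = sqrt(109)
346314 - K(J(b(-3), 25)) = 346314 - sqrt(109)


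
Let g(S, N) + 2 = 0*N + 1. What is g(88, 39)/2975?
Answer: -1/2975 ≈ -0.00033613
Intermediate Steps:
g(S, N) = -1 (g(S, N) = -2 + (0*N + 1) = -2 + (0 + 1) = -2 + 1 = -1)
g(88, 39)/2975 = -1/2975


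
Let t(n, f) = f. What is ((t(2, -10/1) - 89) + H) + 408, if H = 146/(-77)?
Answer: 23647/77 ≈ 307.10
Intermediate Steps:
H = -146/77 (H = 146*(-1/77) = -146/77 ≈ -1.8961)
((t(2, -10/1) - 89) + H) + 408 = ((-10/1 - 89) - 146/77) + 408 = ((-10*1 - 89) - 146/77) + 408 = ((-10 - 89) - 146/77) + 408 = (-99 - 146/77) + 408 = -7769/77 + 408 = 23647/77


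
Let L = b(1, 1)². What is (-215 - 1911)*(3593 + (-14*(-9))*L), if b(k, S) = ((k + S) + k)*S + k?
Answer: -11924734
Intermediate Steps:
b(k, S) = k + S*(S + 2*k) (b(k, S) = ((S + k) + k)*S + k = (S + 2*k)*S + k = S*(S + 2*k) + k = k + S*(S + 2*k))
L = 16 (L = (1 + 1² + 2*1*1)² = (1 + 1 + 2)² = 4² = 16)
(-215 - 1911)*(3593 + (-14*(-9))*L) = (-215 - 1911)*(3593 - 14*(-9)*16) = -2126*(3593 + 126*16) = -2126*(3593 + 2016) = -2126*5609 = -11924734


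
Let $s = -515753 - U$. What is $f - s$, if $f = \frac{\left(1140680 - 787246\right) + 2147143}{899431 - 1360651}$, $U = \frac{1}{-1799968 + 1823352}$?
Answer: $\frac{1390606131508523}{2696292120} \approx 5.1575 \cdot 10^{5}$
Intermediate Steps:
$U = \frac{1}{23384} \approx 4.2764 \cdot 10^{-5}$
$s = - \frac{12060368153}{23384}$ ($s = -515753 - \frac{1}{23384} = - \frac{12060368153}{23384} \approx -5.1575 \cdot 10^{5}$)
$f = - \frac{2500577}{461220}$ ($f = \frac{\left(1140680 - 787246\right) + 2147143}{-461220} = \left(353434 + 2147143\right) \left(- \frac{1}{461220}\right) = 2500577 \left(- \frac{1}{461220}\right) = - \frac{2500577}{461220} \approx -5.4217$)
$f - s = - \frac{2500577}{461220} - - \frac{12060368153}{23384} = - \frac{2500577}{461220} + \frac{12060368153}{23384} = \frac{1390606131508523}{2696292120}$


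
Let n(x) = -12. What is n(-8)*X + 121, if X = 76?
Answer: -791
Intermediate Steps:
n(-8)*X + 121 = -12*76 + 121 = -912 + 121 = -791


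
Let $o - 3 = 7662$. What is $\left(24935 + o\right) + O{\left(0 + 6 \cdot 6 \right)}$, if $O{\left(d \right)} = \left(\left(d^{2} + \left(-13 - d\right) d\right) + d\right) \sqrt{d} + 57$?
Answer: $30065$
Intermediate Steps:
$o = 7665$ ($o = 3 + 7662 = 7665$)
$O{\left(d \right)} = 57 + \sqrt{d} \left(d + d^{2} + d \left(-13 - d\right)\right)$ ($O{\left(d \right)} = \left(\left(d^{2} + d \left(-13 - d\right)\right) + d\right) \sqrt{d} + 57 = \left(d + d^{2} + d \left(-13 - d\right)\right) \sqrt{d} + 57 = \sqrt{d} \left(d + d^{2} + d \left(-13 - d\right)\right) + 57 = 57 + \sqrt{d} \left(d + d^{2} + d \left(-13 - d\right)\right)$)
$\left(24935 + o\right) + O{\left(0 + 6 \cdot 6 \right)} = \left(24935 + 7665\right) + \left(57 - 12 \left(0 + 6 \cdot 6\right)^{\frac{3}{2}}\right) = 32600 + \left(57 - 12 \left(0 + 36\right)^{\frac{3}{2}}\right) = 32600 + \left(57 - 12 \cdot 36^{\frac{3}{2}}\right) = 32600 + \left(57 - 2592\right) = 32600 - 2535 = 30065$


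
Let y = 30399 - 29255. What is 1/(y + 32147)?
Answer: 1/33291 ≈ 3.0038e-5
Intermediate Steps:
y = 1144
1/(y + 32147) = 1/(1144 + 32147) = 1/33291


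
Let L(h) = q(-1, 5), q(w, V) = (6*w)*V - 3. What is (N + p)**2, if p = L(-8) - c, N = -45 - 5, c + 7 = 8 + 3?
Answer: 7569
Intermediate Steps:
c = 4 (c = -7 + (8 + 3) = -7 + 11 = 4)
q(w, V) = -3 + 6*V*w (q(w, V) = 6*V*w - 3 = -3 + 6*V*w)
L(h) = -33 (L(h) = -3 + 6*5*(-1) = -3 - 30 = -33)
N = -50
p = -37 (p = -33 - 1*4 = -33 - 4 = -37)
(N + p)**2 = (-50 - 37)**2 = (-87)**2 = 7569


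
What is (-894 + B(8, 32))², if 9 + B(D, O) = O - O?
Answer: 815409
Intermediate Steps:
B(D, O) = -9 (B(D, O) = -9 + (O - O) = -9 + 0 = -9)
(-894 + B(8, 32))² = (-894 - 9)² = (-903)² = 815409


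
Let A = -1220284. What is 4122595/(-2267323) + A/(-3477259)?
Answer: -11568552587373/7884069307657 ≈ -1.4673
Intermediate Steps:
4122595/(-2267323) + A/(-3477259) = 4122595/(-2267323) - 1220284/(-3477259) = 4122595*(-1/2267323) - 1220284*(-1/3477259) = -4122595/2267323 + 1220284/3477259 = -11568552587373/7884069307657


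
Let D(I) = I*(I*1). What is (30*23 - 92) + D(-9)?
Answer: 679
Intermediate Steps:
D(I) = I² (D(I) = I*I = I²)
(30*23 - 92) + D(-9) = (30*23 - 92) + (-9)² = (690 - 92) + 81 = 598 + 81 = 679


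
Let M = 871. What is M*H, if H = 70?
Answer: 60970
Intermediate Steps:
M*H = 871*70 = 60970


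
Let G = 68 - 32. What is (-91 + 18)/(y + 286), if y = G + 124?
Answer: -73/446 ≈ -0.16368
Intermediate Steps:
G = 36
y = 160 (y = 36 + 124 = 160)
(-91 + 18)/(y + 286) = (-91 + 18)/(160 + 286) = -73/446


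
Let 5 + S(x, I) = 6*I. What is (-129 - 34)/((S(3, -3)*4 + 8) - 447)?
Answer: 163/531 ≈ 0.30697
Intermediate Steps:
S(x, I) = -5 + 6*I
(-129 - 34)/((S(3, -3)*4 + 8) - 447) = (-129 - 34)/(((-5 + 6*(-3))*4 + 8) - 447) = -163/(((-5 - 18)*4 + 8) - 447) = -163/((-23*4 + 8) - 447) = -163/((-92 + 8) - 447) = -163/(-84 - 447) = -163/(-531) = -163*(-1/531) = 163/531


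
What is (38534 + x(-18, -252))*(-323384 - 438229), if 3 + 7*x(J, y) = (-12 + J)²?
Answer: -206119134255/7 ≈ -2.9446e+10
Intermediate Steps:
x(J, y) = -3/7 + (-12 + J)²/7
(38534 + x(-18, -252))*(-323384 - 438229) = (38534 + (-3/7 + (-12 - 18)²/7))*(-323384 - 438229) = (38534 + (-3/7 + (⅐)*(-30)²))*(-761613) = (38534 + (-3/7 + (⅐)*900))*(-761613) = (38534 + (-3/7 + 900/7))*(-761613) = (38534 + 897/7)*(-761613) = (270635/7)*(-761613) = -206119134255/7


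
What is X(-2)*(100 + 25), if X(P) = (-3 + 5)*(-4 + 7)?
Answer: 750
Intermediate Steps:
X(P) = 6 (X(P) = 2*3 = 6)
X(-2)*(100 + 25) = 6*(100 + 25) = 6*125 = 750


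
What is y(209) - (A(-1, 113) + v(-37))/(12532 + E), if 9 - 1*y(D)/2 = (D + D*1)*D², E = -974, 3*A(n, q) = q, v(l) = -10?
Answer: -1266200790935/34674 ≈ -3.6517e+7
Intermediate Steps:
A(n, q) = q/3
y(D) = 18 - 4*D³ (y(D) = 18 - 2*(D + D*1)*D² = 18 - 2*(D + D)*D² = 18 - 2*2*D*D² = 18 - 4*D³)
y(209) - (A(-1, 113) + v(-37))/(12532 + E) = (18 - 4*209³) - ((⅓)*113 - 10)/(12532 - 974) = (18 - 4*9129329) - (113/3 - 10)/11558 = (18 - 36517316) - 83/(3*11558) = -36517298 - 1*83/34674 = -36517298 - 83/34674 = -1266200790935/34674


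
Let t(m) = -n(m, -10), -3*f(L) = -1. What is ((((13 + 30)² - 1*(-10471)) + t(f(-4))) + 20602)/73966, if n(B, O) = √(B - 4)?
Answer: 531/1193 - I*√33/221898 ≈ 0.4451 - 2.5888e-5*I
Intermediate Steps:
n(B, O) = √(-4 + B)
f(L) = ⅓ (f(L) = -⅓*(-1) = ⅓)
t(m) = -√(-4 + m)
((((13 + 30)² - 1*(-10471)) + t(f(-4))) + 20602)/73966 = ((((13 + 30)² - 1*(-10471)) - √(-4 + ⅓)) + 20602)/73966 = (((43² + 10471) - √(-11/3)) + 20602)*(1/73966) = (((1849 + 10471) - I*√33/3) + 20602)*(1/73966) = ((12320 - I*√33/3) + 20602)*(1/73966) = (32922 - I*√33/3)*(1/73966) = 531/1193 - I*√33/221898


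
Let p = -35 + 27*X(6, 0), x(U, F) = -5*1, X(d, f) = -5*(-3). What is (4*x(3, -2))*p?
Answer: -7400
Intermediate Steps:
X(d, f) = 15
x(U, F) = -5
p = 370 (p = -35 + 27*15 = -35 + 405 = 370)
(4*x(3, -2))*p = (4*(-5))*370 = -20*370 = -7400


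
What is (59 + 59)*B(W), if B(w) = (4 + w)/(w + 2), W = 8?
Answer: 708/5 ≈ 141.60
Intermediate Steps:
B(w) = (4 + w)/(2 + w)
(59 + 59)*B(W) = (59 + 59)*((4 + 8)/(2 + 8)) = 118*(12/10) = 118*((⅒)*12) = 118*(6/5) = 708/5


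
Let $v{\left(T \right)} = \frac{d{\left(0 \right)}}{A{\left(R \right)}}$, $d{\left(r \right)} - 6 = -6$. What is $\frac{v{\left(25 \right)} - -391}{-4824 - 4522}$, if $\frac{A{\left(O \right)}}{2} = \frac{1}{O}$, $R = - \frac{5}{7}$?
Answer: $- \frac{391}{9346} \approx -0.041836$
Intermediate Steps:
$d{\left(r \right)} = 0$ ($d{\left(r \right)} = 6 - 6 = 0$)
$R = - \frac{5}{7}$ ($R = \left(-5\right) \frac{1}{7} = - \frac{5}{7} \approx -0.71429$)
$A{\left(O \right)} = \frac{2}{O}$
$v{\left(T \right)} = 0$ ($v{\left(T \right)} = \frac{0}{2 \frac{1}{- \frac{5}{7}}} = \frac{0}{2 \left(- \frac{7}{5}\right)} = \frac{0}{- \frac{14}{5}} = 0 \left(- \frac{5}{14}\right) = 0$)
$\frac{v{\left(25 \right)} - -391}{-4824 - 4522} = \frac{0 - -391}{-4824 - 4522} = \frac{0 + 391}{-9346} = 391 \left(- \frac{1}{9346}\right) = - \frac{391}{9346}$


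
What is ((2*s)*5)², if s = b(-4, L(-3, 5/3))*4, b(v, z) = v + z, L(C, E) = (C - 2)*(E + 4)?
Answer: 15054400/9 ≈ 1.6727e+6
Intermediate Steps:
L(C, E) = (-2 + C)*(4 + E)
s = -388/3 (s = (-4 + (-8 - 10/3 + 4*(-3) - 15/3))*4 = (-4 + (-8 - 10/3 - 12 - 15/3))*4 = (-4 + (-8 - 2*5/3 - 12 - 3*5/3))*4 = (-4 + (-8 - 10/3 - 12 - 5))*4 = (-4 - 85/3)*4 = -97/3*4 = -388/3 ≈ -129.33)
((2*s)*5)² = ((2*(-388/3))*5)² = (-776/3*5)² = (-3880/3)² = 15054400/9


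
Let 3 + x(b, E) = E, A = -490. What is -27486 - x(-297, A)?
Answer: -26993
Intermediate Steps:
x(b, E) = -3 + E
-27486 - x(-297, A) = -27486 - (-3 - 490) = -27486 - 1*(-493) = -27486 + 493 = -26993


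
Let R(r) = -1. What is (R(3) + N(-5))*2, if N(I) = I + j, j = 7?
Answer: 2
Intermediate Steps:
N(I) = 7 + I (N(I) = I + 7 = 7 + I)
(R(3) + N(-5))*2 = (-1 + (7 - 5))*2 = (-1 + 2)*2 = 1*2 = 2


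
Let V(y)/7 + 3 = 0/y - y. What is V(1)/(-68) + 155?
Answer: 2642/17 ≈ 155.41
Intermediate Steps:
V(y) = -21 - 7*y (V(y) = -21 + 7*(0/y - y) = -21 + 7*(0 - y) = -21 + 7*(-y) = -21 - 7*y)
V(1)/(-68) + 155 = (-21 - 7*1)/(-68) + 155 = (-21 - 7)*(-1/68) + 155 = -28*(-1/68) + 155 = 7/17 + 155 = 2642/17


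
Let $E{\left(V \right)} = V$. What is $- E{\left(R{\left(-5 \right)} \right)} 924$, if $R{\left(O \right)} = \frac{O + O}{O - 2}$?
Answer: $-1320$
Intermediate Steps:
$R{\left(O \right)} = \frac{2 O}{-2 + O}$
$- E{\left(R{\left(-5 \right)} \right)} 924 = - 2 \left(-5\right) \frac{1}{-2 - 5} \cdot 924 = - 2 \left(-5\right) \frac{1}{-7} \cdot 924 = - 2 \left(-5\right) \left(- \frac{1}{7}\right) 924 = - \frac{10 \cdot 924}{7} = \left(-1\right) 1320 = -1320$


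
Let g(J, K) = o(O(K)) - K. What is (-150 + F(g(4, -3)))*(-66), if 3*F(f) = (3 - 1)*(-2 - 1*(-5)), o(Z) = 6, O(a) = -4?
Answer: 9768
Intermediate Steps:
g(J, K) = 6 - K
F(f) = 2 (F(f) = ((3 - 1)*(-2 - 1*(-5)))/3 = (2*(-2 + 5))/3 = (2*3)/3 = (⅓)*6 = 2)
(-150 + F(g(4, -3)))*(-66) = (-150 + 2)*(-66) = -148*(-66) = 9768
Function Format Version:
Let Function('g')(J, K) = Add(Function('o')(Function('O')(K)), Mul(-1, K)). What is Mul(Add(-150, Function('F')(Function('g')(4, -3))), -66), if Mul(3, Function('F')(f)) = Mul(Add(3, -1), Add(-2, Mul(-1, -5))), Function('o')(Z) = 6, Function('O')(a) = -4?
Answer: 9768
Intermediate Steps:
Function('g')(J, K) = Add(6, Mul(-1, K))
Function('F')(f) = 2 (Function('F')(f) = Mul(Rational(1, 3), Mul(Add(3, -1), Add(-2, Mul(-1, -5)))) = Mul(Rational(1, 3), Mul(2, Add(-2, 5))) = Mul(Rational(1, 3), Mul(2, 3)) = Mul(Rational(1, 3), 6) = 2)
Mul(Add(-150, Function('F')(Function('g')(4, -3))), -66) = Mul(Add(-150, 2), -66) = Mul(-148, -66) = 9768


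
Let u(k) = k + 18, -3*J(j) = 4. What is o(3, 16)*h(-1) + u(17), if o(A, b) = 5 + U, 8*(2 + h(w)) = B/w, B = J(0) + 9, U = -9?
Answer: 281/6 ≈ 46.833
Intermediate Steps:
J(j) = -4/3 (J(j) = -⅓*4 = -4/3)
B = 23/3 (B = -4/3 + 9 = 23/3 ≈ 7.6667)
u(k) = 18 + k
h(w) = -2 + 23/(24*w) (h(w) = -2 + (23/(3*w))/8 = -2 + 23/(24*w))
o(A, b) = -4 (o(A, b) = 5 - 9 = -4)
o(3, 16)*h(-1) + u(17) = -4*(-2 + (23/24)/(-1)) + (18 + 17) = -4*(-2 + (23/24)*(-1)) + 35 = -4*(-2 - 23/24) + 35 = -4*(-71/24) + 35 = 71/6 + 35 = 281/6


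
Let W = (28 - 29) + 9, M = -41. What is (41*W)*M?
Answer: -13448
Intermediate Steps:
W = 8 (W = -1 + 9 = 8)
(41*W)*M = (41*8)*(-41) = 328*(-41) = -13448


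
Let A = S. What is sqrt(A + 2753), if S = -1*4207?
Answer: I*sqrt(1454) ≈ 38.131*I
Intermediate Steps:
S = -4207
A = -4207
sqrt(A + 2753) = sqrt(-4207 + 2753) = sqrt(-1454) = I*sqrt(1454)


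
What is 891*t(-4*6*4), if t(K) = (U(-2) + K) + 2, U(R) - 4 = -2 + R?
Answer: -83754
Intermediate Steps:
U(R) = 2 + R (U(R) = 4 + (-2 + R) = 2 + R)
t(K) = 2 + K (t(K) = ((2 - 2) + K) + 2 = (0 + K) + 2 = K + 2 = 2 + K)
891*t(-4*6*4) = 891*(2 - 4*6*4) = 891*(2 - 24*4) = 891*(2 - 96) = 891*(-94) = -83754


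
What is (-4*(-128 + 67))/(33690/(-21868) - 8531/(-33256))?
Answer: -44361774688/233459683 ≈ -190.02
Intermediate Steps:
(-4*(-128 + 67))/(33690/(-21868) - 8531/(-33256)) = (-4*(-61))/(33690*(-1/21868) - 8531*(-1/33256)) = 244/(-16845/10934 + 8531/33256) = 244/(-233459683/181810552) = 244*(-181810552/233459683) = -44361774688/233459683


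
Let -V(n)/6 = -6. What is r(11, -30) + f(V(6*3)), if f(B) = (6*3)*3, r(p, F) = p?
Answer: 65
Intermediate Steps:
V(n) = 36 (V(n) = -6*(-6) = 36)
f(B) = 54 (f(B) = 18*3 = 54)
r(11, -30) + f(V(6*3)) = 11 + 54 = 65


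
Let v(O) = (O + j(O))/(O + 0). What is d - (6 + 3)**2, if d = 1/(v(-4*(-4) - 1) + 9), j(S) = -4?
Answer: -11811/146 ≈ -80.897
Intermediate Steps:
v(O) = (-4 + O)/O (v(O) = (O - 4)/(O + 0) = (-4 + O)/O)
d = 15/146 (d = 1/((-4 + (-4*(-4) - 1))/(-4*(-4) - 1) + 9) = 1/((-4 + (16 - 1))/(16 - 1) + 9) = 1/((-4 + 15)/15 + 9) = 1/((1/15)*11 + 9) = 1/(11/15 + 9) = 1/(146/15) = 15/146 ≈ 0.10274)
d - (6 + 3)**2 = 15/146 - (6 + 3)**2 = 15/146 - 1*9**2 = 15/146 - 1*81 = 15/146 - 81 = -11811/146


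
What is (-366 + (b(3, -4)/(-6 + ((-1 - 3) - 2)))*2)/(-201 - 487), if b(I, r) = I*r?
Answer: 91/172 ≈ 0.52907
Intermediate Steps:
(-366 + (b(3, -4)/(-6 + ((-1 - 3) - 2)))*2)/(-201 - 487) = (-366 + ((3*(-4))/(-6 + ((-1 - 3) - 2)))*2)/(-201 - 487) = (-366 - 12/(-6 + (-4 - 2))*2)/(-688) = (-366 - 12/(-6 - 6)*2)*(-1/688) = (-366 - 12/(-12)*2)*(-1/688) = (-366 - 12*(-1/12)*2)*(-1/688) = (-366 + 1*2)*(-1/688) = (-366 + 2)*(-1/688) = -364*(-1/688) = 91/172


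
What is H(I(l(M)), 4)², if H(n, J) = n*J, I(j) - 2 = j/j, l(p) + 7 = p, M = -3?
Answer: 144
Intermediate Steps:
l(p) = -7 + p
I(j) = 3 (I(j) = 2 + j/j = 2 + 1 = 3)
H(n, J) = J*n
H(I(l(M)), 4)² = (4*3)² = 12² = 144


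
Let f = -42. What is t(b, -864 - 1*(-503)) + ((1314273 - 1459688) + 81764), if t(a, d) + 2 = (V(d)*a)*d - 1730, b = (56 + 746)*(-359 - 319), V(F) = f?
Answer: -8244493855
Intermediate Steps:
V(F) = -42
b = -543756 (b = 802*(-678) = -543756)
t(a, d) = -1732 - 42*a*d (t(a, d) = -2 + ((-42*a)*d - 1730) = -2 + (-42*a*d - 1730) = -2 + (-1730 - 42*a*d) = -1732 - 42*a*d)
t(b, -864 - 1*(-503)) + ((1314273 - 1459688) + 81764) = (-1732 - 42*(-543756)*(-864 - 1*(-503))) + ((1314273 - 1459688) + 81764) = (-1732 - 42*(-543756)*(-864 + 503)) + (-145415 + 81764) = (-1732 - 42*(-543756)*(-361)) - 63651 = (-1732 - 8244428472) - 63651 = -8244430204 - 63651 = -8244493855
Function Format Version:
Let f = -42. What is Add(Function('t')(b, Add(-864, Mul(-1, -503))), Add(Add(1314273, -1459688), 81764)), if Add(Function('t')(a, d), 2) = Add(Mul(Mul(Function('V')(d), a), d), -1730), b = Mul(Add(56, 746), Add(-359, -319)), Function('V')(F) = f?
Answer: -8244493855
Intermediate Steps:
Function('V')(F) = -42
b = -543756 (b = Mul(802, -678) = -543756)
Function('t')(a, d) = Add(-1732, Mul(-42, a, d)) (Function('t')(a, d) = Add(-2, Add(Mul(Mul(-42, a), d), -1730)) = Add(-2, Add(Mul(-42, a, d), -1730)) = Add(-2, Add(-1730, Mul(-42, a, d))) = Add(-1732, Mul(-42, a, d)))
Add(Function('t')(b, Add(-864, Mul(-1, -503))), Add(Add(1314273, -1459688), 81764)) = Add(Add(-1732, Mul(-42, -543756, Add(-864, Mul(-1, -503)))), Add(Add(1314273, -1459688), 81764)) = Add(Add(-1732, Mul(-42, -543756, Add(-864, 503))), Add(-145415, 81764)) = Add(Add(-1732, Mul(-42, -543756, -361)), -63651) = Add(Add(-1732, -8244428472), -63651) = Add(-8244430204, -63651) = -8244493855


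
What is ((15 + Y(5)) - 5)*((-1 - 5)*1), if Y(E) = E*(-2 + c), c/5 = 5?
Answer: -750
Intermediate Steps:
c = 25 (c = 5*5 = 25)
Y(E) = 23*E (Y(E) = E*(-2 + 25) = E*23 = 23*E)
((15 + Y(5)) - 5)*((-1 - 5)*1) = ((15 + 23*5) - 5)*((-1 - 5)*1) = ((15 + 115) - 5)*(-6*1) = (130 - 5)*(-6) = 125*(-6) = -750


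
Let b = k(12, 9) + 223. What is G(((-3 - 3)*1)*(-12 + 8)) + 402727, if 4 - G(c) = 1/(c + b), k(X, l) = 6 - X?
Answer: 97058170/241 ≈ 4.0273e+5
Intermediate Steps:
b = 217 (b = (6 - 1*12) + 223 = (6 - 12) + 223 = -6 + 223 = 217)
G(c) = 4 - 1/(217 + c) (G(c) = 4 - 1/(c + 217) = 4 - 1/(217 + c))
G(((-3 - 3)*1)*(-12 + 8)) + 402727 = (867 + 4*(((-3 - 3)*1)*(-12 + 8)))/(217 + ((-3 - 3)*1)*(-12 + 8)) + 402727 = (867 + 4*(-6*1*(-4)))/(217 - 6*1*(-4)) + 402727 = (867 + 4*(-6*(-4)))/(217 - 6*(-4)) + 402727 = (867 + 4*24)/(217 + 24) + 402727 = (867 + 96)/241 + 402727 = (1/241)*963 + 402727 = 963/241 + 402727 = 97058170/241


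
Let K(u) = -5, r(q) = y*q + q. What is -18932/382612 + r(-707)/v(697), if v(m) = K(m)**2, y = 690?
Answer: -46730147986/2391325 ≈ -19542.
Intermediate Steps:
r(q) = 691*q (r(q) = 690*q + q = 691*q)
v(m) = 25 (v(m) = (-5)**2 = 25)
-18932/382612 + r(-707)/v(697) = -18932/382612 + (691*(-707))/25 = -18932*1/382612 - 488537*1/25 = -4733/95653 - 488537/25 = -46730147986/2391325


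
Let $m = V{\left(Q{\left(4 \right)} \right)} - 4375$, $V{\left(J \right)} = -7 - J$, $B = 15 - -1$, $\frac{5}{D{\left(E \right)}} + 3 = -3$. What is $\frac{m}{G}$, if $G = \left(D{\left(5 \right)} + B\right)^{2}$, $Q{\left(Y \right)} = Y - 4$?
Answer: $- \frac{22536}{1183} \approx -19.05$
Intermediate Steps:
$D{\left(E \right)} = - \frac{5}{6}$ ($D{\left(E \right)} = \frac{5}{-3 - 3} = \frac{5}{-6} = 5 \left(- \frac{1}{6}\right) = - \frac{5}{6}$)
$Q{\left(Y \right)} = -4 + Y$ ($Q{\left(Y \right)} = Y - 4 = -4 + Y$)
$B = 16$ ($B = 15 + 1 = 16$)
$m = -4382$ ($m = \left(-7 - \left(-4 + 4\right)\right) - 4375 = \left(-7 - 0\right) - 4375 = \left(-7 + 0\right) - 4375 = -7 - 4375 = -4382$)
$G = \frac{8281}{36}$ ($G = \left(- \frac{5}{6} + 16\right)^{2} = \left(\frac{91}{6}\right)^{2} = \frac{8281}{36} \approx 230.03$)
$\frac{m}{G} = - \frac{4382}{\frac{8281}{36}} = \left(-4382\right) \frac{36}{8281} = - \frac{22536}{1183}$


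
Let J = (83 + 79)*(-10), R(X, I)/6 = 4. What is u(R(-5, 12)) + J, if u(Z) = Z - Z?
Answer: -1620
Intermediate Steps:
R(X, I) = 24 (R(X, I) = 6*4 = 24)
u(Z) = 0
J = -1620 (J = 162*(-10) = -1620)
u(R(-5, 12)) + J = 0 - 1620 = -1620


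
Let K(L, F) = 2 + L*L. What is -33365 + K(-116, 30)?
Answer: -19907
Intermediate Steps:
K(L, F) = 2 + L²
-33365 + K(-116, 30) = -33365 + (2 + (-116)²) = -33365 + (2 + 13456) = -33365 + 13458 = -19907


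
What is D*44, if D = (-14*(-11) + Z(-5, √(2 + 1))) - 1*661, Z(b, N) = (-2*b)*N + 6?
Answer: -22044 + 440*√3 ≈ -21282.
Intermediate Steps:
Z(b, N) = 6 - 2*N*b (Z(b, N) = -2*N*b + 6 = 6 - 2*N*b)
D = -501 + 10*√3 (D = (-14*(-11) + (6 - 2*√(2 + 1)*(-5))) - 1*661 = (154 + (6 - 2*√3*(-5))) - 661 = (154 + (6 + 10*√3)) - 661 = (160 + 10*√3) - 661 = -501 + 10*√3 ≈ -483.68)
D*44 = (-501 + 10*√3)*44 = -22044 + 440*√3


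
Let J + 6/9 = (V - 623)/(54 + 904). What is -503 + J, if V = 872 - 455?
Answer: -724078/1437 ≈ -503.88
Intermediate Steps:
V = 417
J = -1267/1437 (J = -⅔ + (417 - 623)/(54 + 904) = -⅔ - 206/958 = -⅔ - 206*1/958 = -⅔ - 103/479 = -1267/1437 ≈ -0.88170)
-503 + J = -503 - 1267/1437 = -724078/1437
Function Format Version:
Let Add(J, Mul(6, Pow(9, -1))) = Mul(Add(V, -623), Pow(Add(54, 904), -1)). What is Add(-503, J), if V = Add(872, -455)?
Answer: Rational(-724078, 1437) ≈ -503.88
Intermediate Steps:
V = 417
J = Rational(-1267, 1437) (J = Add(Rational(-2, 3), Mul(Add(417, -623), Pow(Add(54, 904), -1))) = Add(Rational(-2, 3), Mul(-206, Pow(958, -1))) = Add(Rational(-2, 3), Mul(-206, Rational(1, 958))) = Add(Rational(-2, 3), Rational(-103, 479)) = Rational(-1267, 1437) ≈ -0.88170)
Add(-503, J) = Add(-503, Rational(-1267, 1437)) = Rational(-724078, 1437)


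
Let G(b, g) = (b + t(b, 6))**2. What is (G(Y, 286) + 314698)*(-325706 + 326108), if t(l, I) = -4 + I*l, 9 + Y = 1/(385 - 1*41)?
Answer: 7591969032009/59168 ≈ 1.2831e+8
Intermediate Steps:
Y = -3095/344 (Y = -9 + 1/(385 - 1*41) = -9 + 1/(385 - 41) = -9 + 1/344 = -3095/344 ≈ -8.9971)
G(b, g) = (-4 + 7*b)**2 (G(b, g) = (b + (-4 + 6*b))**2 = (-4 + 7*b)**2)
(G(Y, 286) + 314698)*(-325706 + 326108) = ((-4 + 7*(-3095/344))**2 + 314698)*(-325706 + 326108) = ((-4 - 21665/344)**2 + 314698)*402 = ((-23041/344)**2 + 314698)*402 = (530887681/118336 + 314698)*402 = (37770990209/118336)*402 = 7591969032009/59168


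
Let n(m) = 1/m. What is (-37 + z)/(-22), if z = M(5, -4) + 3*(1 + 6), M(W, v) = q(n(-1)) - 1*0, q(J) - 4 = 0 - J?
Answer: 1/2 ≈ 0.50000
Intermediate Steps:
q(J) = 4 - J (q(J) = 4 + (0 - J) = 4 - J)
M(W, v) = 5 (M(W, v) = (4 - 1/(-1)) - 1*0 = (4 - 1*(-1)) + 0 = (4 + 1) + 0 = 5 + 0 = 5)
z = 26 (z = 5 + 3*(1 + 6) = 5 + 3*7 = 5 + 21 = 26)
(-37 + z)/(-22) = (-37 + 26)/(-22) = -1/22*(-11) = 1/2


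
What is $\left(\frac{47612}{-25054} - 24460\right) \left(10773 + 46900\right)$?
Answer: $- \frac{17672981116098}{12527} \approx -1.4108 \cdot 10^{9}$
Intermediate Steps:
$\left(\frac{47612}{-25054} - 24460\right) \left(10773 + 46900\right) = \left(47612 \left(- \frac{1}{25054}\right) - 24460\right) 57673 = \left(- \frac{23806}{12527} - 24460\right) 57673 = \left(- \frac{306434226}{12527}\right) 57673 = - \frac{17672981116098}{12527}$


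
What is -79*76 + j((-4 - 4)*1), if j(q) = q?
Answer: -6012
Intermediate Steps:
-79*76 + j((-4 - 4)*1) = -79*76 + (-4 - 4)*1 = -6004 - 8*1 = -6004 - 8 = -6012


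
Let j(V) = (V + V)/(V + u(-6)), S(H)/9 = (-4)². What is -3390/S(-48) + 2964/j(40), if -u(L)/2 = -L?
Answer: 121663/120 ≈ 1013.9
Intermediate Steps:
S(H) = 144 (S(H) = 9*(-4)² = 9*16 = 144)
u(L) = 2*L (u(L) = -(-2)*L = 2*L)
j(V) = 2*V/(-12 + V) (j(V) = (V + V)/(V + 2*(-6)) = (2*V)/(V - 12) = (2*V)/(-12 + V) = 2*V/(-12 + V))
-3390/S(-48) + 2964/j(40) = -3390/144 + 2964/((2*40/(-12 + 40))) = -3390*1/144 + 2964/((2*40/28)) = -565/24 + 2964/((2*40*(1/28))) = -565/24 + 2964/(20/7) = -565/24 + 2964*(7/20) = -565/24 + 5187/5 = 121663/120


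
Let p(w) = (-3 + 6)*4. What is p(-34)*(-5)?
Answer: -60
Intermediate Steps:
p(w) = 12 (p(w) = 3*4 = 12)
p(-34)*(-5) = 12*(-5) = -60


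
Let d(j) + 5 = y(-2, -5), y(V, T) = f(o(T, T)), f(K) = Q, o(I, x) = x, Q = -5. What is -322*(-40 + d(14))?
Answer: 16100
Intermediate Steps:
f(K) = -5
y(V, T) = -5
d(j) = -10 (d(j) = -5 - 5 = -10)
-322*(-40 + d(14)) = -322*(-40 - 10) = -322*(-50) = 16100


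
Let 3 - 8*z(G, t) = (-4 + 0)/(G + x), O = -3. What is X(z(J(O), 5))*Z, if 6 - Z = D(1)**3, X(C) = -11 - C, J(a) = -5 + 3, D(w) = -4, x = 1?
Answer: -3045/4 ≈ -761.25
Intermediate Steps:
J(a) = -2
z(G, t) = 3/8 + 1/(2*(1 + G)) (z(G, t) = 3/8 - (-4 + 0)/(8*(G + 1)) = 3/8 - (-1)/(2*(1 + G)) = 3/8 + 1/(2*(1 + G)))
Z = 70 (Z = 6 - 1*(-4)**3 = 6 - 1*(-64) = 6 + 64 = 70)
X(z(J(O), 5))*Z = (-11 - (7 + 3*(-2))/(8*(1 - 2)))*70 = (-11 - (7 - 6)/(8*(-1)))*70 = (-11 - (-1)/8)*70 = (-11 - 1*(-1/8))*70 = (-11 + 1/8)*70 = -87/8*70 = -3045/4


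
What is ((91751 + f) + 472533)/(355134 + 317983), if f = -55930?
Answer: 508354/673117 ≈ 0.75522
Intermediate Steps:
((91751 + f) + 472533)/(355134 + 317983) = ((91751 - 55930) + 472533)/(355134 + 317983) = (35821 + 472533)/673117 = 508354*(1/673117) = 508354/673117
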